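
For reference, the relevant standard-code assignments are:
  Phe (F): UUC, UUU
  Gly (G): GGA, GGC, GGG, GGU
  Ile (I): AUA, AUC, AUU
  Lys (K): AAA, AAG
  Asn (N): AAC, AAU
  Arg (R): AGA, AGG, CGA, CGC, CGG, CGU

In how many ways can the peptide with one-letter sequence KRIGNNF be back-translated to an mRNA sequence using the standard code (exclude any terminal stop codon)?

1152

Lys: 2 codons.
Arg: 6 codons.
Ile: 3 codons.
Gly: 4 codons.
Asn: 2 codons.
Asn: 2 codons.
Phe: 2 codons.
2 × 6 × 3 × 4 × 2 × 2 × 2 = 1152.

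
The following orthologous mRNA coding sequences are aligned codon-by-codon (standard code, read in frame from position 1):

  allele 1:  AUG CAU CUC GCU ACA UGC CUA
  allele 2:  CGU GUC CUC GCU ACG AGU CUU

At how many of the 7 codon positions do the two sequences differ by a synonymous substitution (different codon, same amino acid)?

2

Codon 1: AUG Met / CGU Arg — nonsynonymous.
Codon 2: CAU His / GUC Val — nonsynonymous.
Codon 3: CUC Leu / CUC Leu — identical.
Codon 4: GCU Ala / GCU Ala — identical.
Codon 5: ACA Thr / ACG Thr — synonymous.
Codon 6: UGC Cys / AGU Ser — nonsynonymous.
Codon 7: CUA Leu / CUU Leu — synonymous.
Synonymous differences: 2.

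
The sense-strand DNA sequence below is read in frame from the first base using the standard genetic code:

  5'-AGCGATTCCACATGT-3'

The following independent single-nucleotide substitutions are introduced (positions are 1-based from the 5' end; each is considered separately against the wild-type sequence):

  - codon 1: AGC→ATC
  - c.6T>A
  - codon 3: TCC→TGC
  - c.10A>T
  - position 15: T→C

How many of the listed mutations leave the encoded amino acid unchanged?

Codon 1: AGC (Ser) → ATC (Ile) — missense.
Codon 2: GAT (Asp) → GAA (Glu) — missense.
Codon 3: TCC (Ser) → TGC (Cys) — missense.
Codon 4: ACA (Thr) → TCA (Ser) — missense.
Codon 5: TGT (Cys) → TGC (Cys) — synonymous.
Synonymous: 1 of 5.

1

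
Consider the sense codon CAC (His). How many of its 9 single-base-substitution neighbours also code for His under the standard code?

1

Position 1: none → 0 synonymous.
Position 2: none → 0 synonymous.
Position 3: CAT → 1 synonymous.
Total: 0 + 0 + 1 = 1.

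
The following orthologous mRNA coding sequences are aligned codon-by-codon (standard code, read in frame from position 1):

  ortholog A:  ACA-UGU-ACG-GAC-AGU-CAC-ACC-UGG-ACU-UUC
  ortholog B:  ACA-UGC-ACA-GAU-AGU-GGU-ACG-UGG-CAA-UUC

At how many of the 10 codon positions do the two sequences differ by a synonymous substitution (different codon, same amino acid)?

4

Codon 1: ACA Thr / ACA Thr — identical.
Codon 2: UGU Cys / UGC Cys — synonymous.
Codon 3: ACG Thr / ACA Thr — synonymous.
Codon 4: GAC Asp / GAU Asp — synonymous.
Codon 5: AGU Ser / AGU Ser — identical.
Codon 6: CAC His / GGU Gly — nonsynonymous.
Codon 7: ACC Thr / ACG Thr — synonymous.
Codon 8: UGG Trp / UGG Trp — identical.
Codon 9: ACU Thr / CAA Gln — nonsynonymous.
Codon 10: UUC Phe / UUC Phe — identical.
Synonymous differences: 4.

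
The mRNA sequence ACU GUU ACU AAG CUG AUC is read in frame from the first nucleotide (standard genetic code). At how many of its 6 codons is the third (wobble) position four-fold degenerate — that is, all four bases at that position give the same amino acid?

4

Codon 1 ACU (Thr): third position 4-fold.
Codon 2 GUU (Val): third position 4-fold.
Codon 3 ACU (Thr): third position 4-fold.
Codon 4 AAG (Lys): third position 2-fold.
Codon 5 CUG (Leu): third position 4-fold.
Codon 6 AUC (Ile): third position 3-fold.
Four-fold degenerate third positions: 4.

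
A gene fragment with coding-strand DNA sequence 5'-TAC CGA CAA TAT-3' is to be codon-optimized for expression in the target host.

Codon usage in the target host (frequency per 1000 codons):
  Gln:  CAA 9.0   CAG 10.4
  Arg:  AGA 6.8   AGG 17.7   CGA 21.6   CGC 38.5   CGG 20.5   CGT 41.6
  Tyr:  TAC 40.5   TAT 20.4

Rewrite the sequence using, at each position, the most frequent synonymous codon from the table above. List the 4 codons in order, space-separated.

Codon 1 (Tyr): best is TAC at 40.5.
Codon 2 (Arg): best is CGT at 41.6.
Codon 3 (Gln): best is CAG at 10.4.
Codon 4 (Tyr): best is TAC at 40.5.

TAC CGT CAG TAC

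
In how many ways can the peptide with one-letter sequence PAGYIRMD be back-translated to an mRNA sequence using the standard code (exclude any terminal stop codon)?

Pro: 4 codons.
Ala: 4 codons.
Gly: 4 codons.
Tyr: 2 codons.
Ile: 3 codons.
Arg: 6 codons.
Met: 1 codon.
Asp: 2 codons.
4 × 4 × 4 × 2 × 3 × 6 × 1 × 2 = 4608.

4608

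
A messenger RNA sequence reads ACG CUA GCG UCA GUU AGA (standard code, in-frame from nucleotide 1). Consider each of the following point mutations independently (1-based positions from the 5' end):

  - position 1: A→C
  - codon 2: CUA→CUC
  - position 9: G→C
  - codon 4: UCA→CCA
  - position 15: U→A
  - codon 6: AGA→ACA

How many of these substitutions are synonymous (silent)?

3

Codon 1: ACG (Thr) → CCG (Pro) — missense.
Codon 2: CUA (Leu) → CUC (Leu) — synonymous.
Codon 3: GCG (Ala) → GCC (Ala) — synonymous.
Codon 4: UCA (Ser) → CCA (Pro) — missense.
Codon 5: GUU (Val) → GUA (Val) — synonymous.
Codon 6: AGA (Arg) → ACA (Thr) — missense.
Synonymous: 3 of 6.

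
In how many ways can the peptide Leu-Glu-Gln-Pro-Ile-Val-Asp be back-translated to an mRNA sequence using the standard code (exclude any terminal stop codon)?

Leu: 6 codons.
Glu: 2 codons.
Gln: 2 codons.
Pro: 4 codons.
Ile: 3 codons.
Val: 4 codons.
Asp: 2 codons.
6 × 2 × 2 × 4 × 3 × 4 × 2 = 2304.

2304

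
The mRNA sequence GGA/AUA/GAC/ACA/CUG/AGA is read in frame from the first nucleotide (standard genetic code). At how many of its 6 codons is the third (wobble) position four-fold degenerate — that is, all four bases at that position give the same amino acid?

3

Codon 1 GGA (Gly): third position 4-fold.
Codon 2 AUA (Ile): third position 3-fold.
Codon 3 GAC (Asp): third position 2-fold.
Codon 4 ACA (Thr): third position 4-fold.
Codon 5 CUG (Leu): third position 4-fold.
Codon 6 AGA (Arg): third position 2-fold.
Four-fold degenerate third positions: 3.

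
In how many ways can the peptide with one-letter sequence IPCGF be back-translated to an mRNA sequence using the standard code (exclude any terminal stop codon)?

192

Ile: 3 codons.
Pro: 4 codons.
Cys: 2 codons.
Gly: 4 codons.
Phe: 2 codons.
3 × 4 × 2 × 4 × 2 = 192.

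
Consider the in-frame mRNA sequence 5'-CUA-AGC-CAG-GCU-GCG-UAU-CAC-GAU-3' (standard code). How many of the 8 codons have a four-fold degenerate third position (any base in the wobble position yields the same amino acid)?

3

Codon 1 CUA (Leu): third position 4-fold.
Codon 2 AGC (Ser): third position 2-fold.
Codon 3 CAG (Gln): third position 2-fold.
Codon 4 GCU (Ala): third position 4-fold.
Codon 5 GCG (Ala): third position 4-fold.
Codon 6 UAU (Tyr): third position 2-fold.
Codon 7 CAC (His): third position 2-fold.
Codon 8 GAU (Asp): third position 2-fold.
Four-fold degenerate third positions: 3.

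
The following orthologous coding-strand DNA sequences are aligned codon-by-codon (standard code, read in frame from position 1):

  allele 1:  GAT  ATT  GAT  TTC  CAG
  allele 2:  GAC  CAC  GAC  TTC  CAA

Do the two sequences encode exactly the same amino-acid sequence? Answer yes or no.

no

Codon 1: GAT Asp / GAC Asp — synonymous.
Codon 2: ATT Ile / CAC His — nonsynonymous.
Codon 3: GAT Asp / GAC Asp — synonymous.
Codon 4: TTC Phe / TTC Phe — identical.
Codon 5: CAG Gln / CAA Gln — synonymous.
Nonsynonymous differences: 1 → different protein.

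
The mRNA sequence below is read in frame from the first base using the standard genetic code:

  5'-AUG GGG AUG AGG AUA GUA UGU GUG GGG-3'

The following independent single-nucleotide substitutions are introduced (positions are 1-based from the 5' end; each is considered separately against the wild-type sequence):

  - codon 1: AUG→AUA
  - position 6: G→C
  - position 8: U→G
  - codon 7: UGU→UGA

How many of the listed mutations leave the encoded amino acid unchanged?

1

Codon 1: AUG (Met) → AUA (Ile) — missense.
Codon 2: GGG (Gly) → GGC (Gly) — synonymous.
Codon 3: AUG (Met) → AGG (Arg) — missense.
Codon 7: UGU (Cys) → UGA (Stop) — nonsense.
Synonymous: 1 of 4.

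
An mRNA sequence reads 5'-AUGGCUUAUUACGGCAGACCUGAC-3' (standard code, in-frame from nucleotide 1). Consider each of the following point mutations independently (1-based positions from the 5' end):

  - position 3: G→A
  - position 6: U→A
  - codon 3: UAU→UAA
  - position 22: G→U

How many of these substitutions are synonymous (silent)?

1

Codon 1: AUG (Met) → AUA (Ile) — missense.
Codon 2: GCU (Ala) → GCA (Ala) — synonymous.
Codon 3: UAU (Tyr) → UAA (Stop) — nonsense.
Codon 8: GAC (Asp) → UAC (Tyr) — missense.
Synonymous: 1 of 4.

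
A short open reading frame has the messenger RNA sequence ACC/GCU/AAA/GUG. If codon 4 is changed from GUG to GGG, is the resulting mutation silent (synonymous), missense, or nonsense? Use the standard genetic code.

missense

Position 11 falls in codon 4: GUG → Val.
After the substitution the codon is GGG → Gly.
Val ≠ Gly, so this is a missense mutation.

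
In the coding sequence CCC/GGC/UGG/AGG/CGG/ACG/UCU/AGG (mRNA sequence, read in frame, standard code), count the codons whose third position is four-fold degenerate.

Codon 1 CCC (Pro): third position 4-fold.
Codon 2 GGC (Gly): third position 4-fold.
Codon 3 UGG (Trp): third position 1-fold.
Codon 4 AGG (Arg): third position 2-fold.
Codon 5 CGG (Arg): third position 4-fold.
Codon 6 ACG (Thr): third position 4-fold.
Codon 7 UCU (Ser): third position 4-fold.
Codon 8 AGG (Arg): third position 2-fold.
Four-fold degenerate third positions: 5.

5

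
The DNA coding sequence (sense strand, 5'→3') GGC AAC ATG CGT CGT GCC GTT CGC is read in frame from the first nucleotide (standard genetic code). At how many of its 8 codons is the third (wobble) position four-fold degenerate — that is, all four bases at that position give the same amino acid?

Codon 1 GGC (Gly): third position 4-fold.
Codon 2 AAC (Asn): third position 2-fold.
Codon 3 ATG (Met): third position 1-fold.
Codon 4 CGT (Arg): third position 4-fold.
Codon 5 CGT (Arg): third position 4-fold.
Codon 6 GCC (Ala): third position 4-fold.
Codon 7 GTT (Val): third position 4-fold.
Codon 8 CGC (Arg): third position 4-fold.
Four-fold degenerate third positions: 6.

6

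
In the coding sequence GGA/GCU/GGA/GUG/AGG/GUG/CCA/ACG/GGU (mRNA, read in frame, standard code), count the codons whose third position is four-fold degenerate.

Codon 1 GGA (Gly): third position 4-fold.
Codon 2 GCU (Ala): third position 4-fold.
Codon 3 GGA (Gly): third position 4-fold.
Codon 4 GUG (Val): third position 4-fold.
Codon 5 AGG (Arg): third position 2-fold.
Codon 6 GUG (Val): third position 4-fold.
Codon 7 CCA (Pro): third position 4-fold.
Codon 8 ACG (Thr): third position 4-fold.
Codon 9 GGU (Gly): third position 4-fold.
Four-fold degenerate third positions: 8.

8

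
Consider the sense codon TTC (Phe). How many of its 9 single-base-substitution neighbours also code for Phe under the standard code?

1

Position 1: none → 0 synonymous.
Position 2: none → 0 synonymous.
Position 3: TTT → 1 synonymous.
Total: 0 + 0 + 1 = 1.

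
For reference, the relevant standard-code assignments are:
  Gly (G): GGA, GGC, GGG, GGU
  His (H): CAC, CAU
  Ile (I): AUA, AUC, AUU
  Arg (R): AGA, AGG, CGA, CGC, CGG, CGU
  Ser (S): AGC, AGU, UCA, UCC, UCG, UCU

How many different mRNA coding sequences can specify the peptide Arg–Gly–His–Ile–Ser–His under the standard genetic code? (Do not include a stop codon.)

1728

Arg: 6 codons.
Gly: 4 codons.
His: 2 codons.
Ile: 3 codons.
Ser: 6 codons.
His: 2 codons.
6 × 4 × 2 × 3 × 6 × 2 = 1728.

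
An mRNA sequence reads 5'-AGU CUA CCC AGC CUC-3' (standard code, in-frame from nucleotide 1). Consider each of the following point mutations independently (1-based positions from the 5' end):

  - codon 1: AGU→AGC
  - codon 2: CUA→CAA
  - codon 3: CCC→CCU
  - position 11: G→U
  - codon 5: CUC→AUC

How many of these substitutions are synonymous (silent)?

2

Codon 1: AGU (Ser) → AGC (Ser) — synonymous.
Codon 2: CUA (Leu) → CAA (Gln) — missense.
Codon 3: CCC (Pro) → CCU (Pro) — synonymous.
Codon 4: AGC (Ser) → AUC (Ile) — missense.
Codon 5: CUC (Leu) → AUC (Ile) — missense.
Synonymous: 2 of 5.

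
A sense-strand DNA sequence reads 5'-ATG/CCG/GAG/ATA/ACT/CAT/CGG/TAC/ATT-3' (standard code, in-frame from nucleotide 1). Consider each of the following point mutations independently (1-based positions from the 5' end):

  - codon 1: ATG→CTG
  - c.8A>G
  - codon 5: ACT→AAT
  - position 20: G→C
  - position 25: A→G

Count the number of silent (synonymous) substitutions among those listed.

Codon 1: ATG (Met) → CTG (Leu) — missense.
Codon 3: GAG (Glu) → GGG (Gly) — missense.
Codon 5: ACT (Thr) → AAT (Asn) — missense.
Codon 7: CGG (Arg) → CCG (Pro) — missense.
Codon 9: ATT (Ile) → GTT (Val) — missense.
Synonymous: 0 of 5.

0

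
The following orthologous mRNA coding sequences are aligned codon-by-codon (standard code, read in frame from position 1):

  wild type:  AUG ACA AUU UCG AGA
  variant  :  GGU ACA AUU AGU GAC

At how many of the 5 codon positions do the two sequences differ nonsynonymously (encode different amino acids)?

Codon 1: AUG Met / GGU Gly — nonsynonymous.
Codon 2: ACA Thr / ACA Thr — identical.
Codon 3: AUU Ile / AUU Ile — identical.
Codon 4: UCG Ser / AGU Ser — synonymous.
Codon 5: AGA Arg / GAC Asp — nonsynonymous.
Nonsynonymous differences: 2.

2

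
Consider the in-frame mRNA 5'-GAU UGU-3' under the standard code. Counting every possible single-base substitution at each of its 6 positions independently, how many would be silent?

Codon 1 (GAU, Asp): 1 synonymous substitution.
Codon 2 (UGU, Cys): 1 synonymous substitution.
Total: 1 + 1 = 2.

2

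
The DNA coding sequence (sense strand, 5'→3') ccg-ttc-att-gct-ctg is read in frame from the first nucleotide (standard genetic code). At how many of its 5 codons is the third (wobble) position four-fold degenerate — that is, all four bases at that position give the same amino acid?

3

Codon 1 CCG (Pro): third position 4-fold.
Codon 2 TTC (Phe): third position 2-fold.
Codon 3 ATT (Ile): third position 3-fold.
Codon 4 GCT (Ala): third position 4-fold.
Codon 5 CTG (Leu): third position 4-fold.
Four-fold degenerate third positions: 3.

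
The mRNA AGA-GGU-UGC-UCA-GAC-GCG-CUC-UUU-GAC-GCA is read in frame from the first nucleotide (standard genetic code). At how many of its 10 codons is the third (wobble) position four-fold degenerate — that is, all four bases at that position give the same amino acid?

5

Codon 1 AGA (Arg): third position 2-fold.
Codon 2 GGU (Gly): third position 4-fold.
Codon 3 UGC (Cys): third position 2-fold.
Codon 4 UCA (Ser): third position 4-fold.
Codon 5 GAC (Asp): third position 2-fold.
Codon 6 GCG (Ala): third position 4-fold.
Codon 7 CUC (Leu): third position 4-fold.
Codon 8 UUU (Phe): third position 2-fold.
Codon 9 GAC (Asp): third position 2-fold.
Codon 10 GCA (Ala): third position 4-fold.
Four-fold degenerate third positions: 5.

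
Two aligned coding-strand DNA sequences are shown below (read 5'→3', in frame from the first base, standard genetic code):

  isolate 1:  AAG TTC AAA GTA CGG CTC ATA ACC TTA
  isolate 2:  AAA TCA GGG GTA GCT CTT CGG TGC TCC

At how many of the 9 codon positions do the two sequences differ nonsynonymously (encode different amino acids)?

Codon 1: AAG Lys / AAA Lys — synonymous.
Codon 2: TTC Phe / TCA Ser — nonsynonymous.
Codon 3: AAA Lys / GGG Gly — nonsynonymous.
Codon 4: GTA Val / GTA Val — identical.
Codon 5: CGG Arg / GCT Ala — nonsynonymous.
Codon 6: CTC Leu / CTT Leu — synonymous.
Codon 7: ATA Ile / CGG Arg — nonsynonymous.
Codon 8: ACC Thr / TGC Cys — nonsynonymous.
Codon 9: TTA Leu / TCC Ser — nonsynonymous.
Nonsynonymous differences: 6.

6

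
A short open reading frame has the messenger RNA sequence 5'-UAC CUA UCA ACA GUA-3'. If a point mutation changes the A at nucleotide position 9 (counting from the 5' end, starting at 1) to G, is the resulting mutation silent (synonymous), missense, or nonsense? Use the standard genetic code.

Position 9 falls in codon 3: UCA → Ser.
After the substitution the codon is UCG → Ser.
Both encode Ser, so the change is synonymous.

silent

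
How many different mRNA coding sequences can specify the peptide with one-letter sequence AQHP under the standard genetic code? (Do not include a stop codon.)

Ala: 4 codons.
Gln: 2 codons.
His: 2 codons.
Pro: 4 codons.
4 × 2 × 2 × 4 = 64.

64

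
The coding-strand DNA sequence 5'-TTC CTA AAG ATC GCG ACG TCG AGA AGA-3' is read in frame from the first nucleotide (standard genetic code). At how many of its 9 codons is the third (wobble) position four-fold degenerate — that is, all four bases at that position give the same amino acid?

4

Codon 1 TTC (Phe): third position 2-fold.
Codon 2 CTA (Leu): third position 4-fold.
Codon 3 AAG (Lys): third position 2-fold.
Codon 4 ATC (Ile): third position 3-fold.
Codon 5 GCG (Ala): third position 4-fold.
Codon 6 ACG (Thr): third position 4-fold.
Codon 7 TCG (Ser): third position 4-fold.
Codon 8 AGA (Arg): third position 2-fold.
Codon 9 AGA (Arg): third position 2-fold.
Four-fold degenerate third positions: 4.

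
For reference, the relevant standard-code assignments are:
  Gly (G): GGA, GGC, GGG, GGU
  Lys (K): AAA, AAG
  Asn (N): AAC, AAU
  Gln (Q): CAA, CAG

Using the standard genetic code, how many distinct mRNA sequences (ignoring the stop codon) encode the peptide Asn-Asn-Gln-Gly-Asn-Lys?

Asn: 2 codons.
Asn: 2 codons.
Gln: 2 codons.
Gly: 4 codons.
Asn: 2 codons.
Lys: 2 codons.
2 × 2 × 2 × 4 × 2 × 2 = 128.

128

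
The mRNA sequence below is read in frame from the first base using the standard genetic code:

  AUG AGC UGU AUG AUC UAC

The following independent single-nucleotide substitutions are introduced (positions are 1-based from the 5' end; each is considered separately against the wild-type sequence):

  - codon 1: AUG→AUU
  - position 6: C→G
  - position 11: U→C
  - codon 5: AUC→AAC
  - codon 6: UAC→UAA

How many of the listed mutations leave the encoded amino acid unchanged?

0

Codon 1: AUG (Met) → AUU (Ile) — missense.
Codon 2: AGC (Ser) → AGG (Arg) — missense.
Codon 4: AUG (Met) → ACG (Thr) — missense.
Codon 5: AUC (Ile) → AAC (Asn) — missense.
Codon 6: UAC (Tyr) → UAA (Stop) — nonsense.
Synonymous: 0 of 5.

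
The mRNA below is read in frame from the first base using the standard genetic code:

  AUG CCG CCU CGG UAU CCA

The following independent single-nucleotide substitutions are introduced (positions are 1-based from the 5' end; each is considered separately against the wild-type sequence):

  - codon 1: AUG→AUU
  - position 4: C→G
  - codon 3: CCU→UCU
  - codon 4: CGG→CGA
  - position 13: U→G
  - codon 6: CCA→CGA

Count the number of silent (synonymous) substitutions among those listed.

Codon 1: AUG (Met) → AUU (Ile) — missense.
Codon 2: CCG (Pro) → GCG (Ala) — missense.
Codon 3: CCU (Pro) → UCU (Ser) — missense.
Codon 4: CGG (Arg) → CGA (Arg) — synonymous.
Codon 5: UAU (Tyr) → GAU (Asp) — missense.
Codon 6: CCA (Pro) → CGA (Arg) — missense.
Synonymous: 1 of 6.

1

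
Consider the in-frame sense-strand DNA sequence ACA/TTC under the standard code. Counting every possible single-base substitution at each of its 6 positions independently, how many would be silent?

4

Codon 1 (ACA, Thr): 3 synonymous substitutions.
Codon 2 (TTC, Phe): 1 synonymous substitution.
Total: 3 + 1 = 4.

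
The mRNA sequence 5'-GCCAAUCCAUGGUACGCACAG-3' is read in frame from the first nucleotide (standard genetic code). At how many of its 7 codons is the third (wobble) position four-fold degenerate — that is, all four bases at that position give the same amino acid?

Codon 1 GCC (Ala): third position 4-fold.
Codon 2 AAU (Asn): third position 2-fold.
Codon 3 CCA (Pro): third position 4-fold.
Codon 4 UGG (Trp): third position 1-fold.
Codon 5 UAC (Tyr): third position 2-fold.
Codon 6 GCA (Ala): third position 4-fold.
Codon 7 CAG (Gln): third position 2-fold.
Four-fold degenerate third positions: 3.

3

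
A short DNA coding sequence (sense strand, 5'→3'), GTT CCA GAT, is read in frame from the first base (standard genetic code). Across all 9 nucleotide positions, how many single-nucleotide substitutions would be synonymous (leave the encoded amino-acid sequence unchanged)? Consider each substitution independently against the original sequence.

7

Codon 1 (GTT, Val): 3 synonymous substitutions.
Codon 2 (CCA, Pro): 3 synonymous substitutions.
Codon 3 (GAT, Asp): 1 synonymous substitution.
Total: 3 + 3 + 1 = 7.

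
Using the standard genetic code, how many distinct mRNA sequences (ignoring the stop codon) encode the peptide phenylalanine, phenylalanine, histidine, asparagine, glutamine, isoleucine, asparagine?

192

Phe: 2 codons.
Phe: 2 codons.
His: 2 codons.
Asn: 2 codons.
Gln: 2 codons.
Ile: 3 codons.
Asn: 2 codons.
2 × 2 × 2 × 2 × 2 × 3 × 2 = 192.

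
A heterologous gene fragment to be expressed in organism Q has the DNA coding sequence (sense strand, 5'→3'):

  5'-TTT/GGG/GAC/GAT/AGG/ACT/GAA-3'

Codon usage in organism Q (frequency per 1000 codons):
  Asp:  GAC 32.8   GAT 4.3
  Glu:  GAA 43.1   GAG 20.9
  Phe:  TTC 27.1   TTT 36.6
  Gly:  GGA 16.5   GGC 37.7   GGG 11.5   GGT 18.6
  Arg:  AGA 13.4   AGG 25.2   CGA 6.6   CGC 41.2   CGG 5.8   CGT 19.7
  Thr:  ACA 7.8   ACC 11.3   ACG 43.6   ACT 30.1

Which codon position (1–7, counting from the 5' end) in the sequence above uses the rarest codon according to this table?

4

Codon 1 TTT (Phe): 36.6 per 1000.
Codon 2 GGG (Gly): 11.5 per 1000.
Codon 3 GAC (Asp): 32.8 per 1000.
Codon 4 GAT (Asp): 4.3 per 1000.
Codon 5 AGG (Arg): 25.2 per 1000.
Codon 6 ACT (Thr): 30.1 per 1000.
Codon 7 GAA (Glu): 43.1 per 1000.
Lowest frequency is 4.3 at codon 4.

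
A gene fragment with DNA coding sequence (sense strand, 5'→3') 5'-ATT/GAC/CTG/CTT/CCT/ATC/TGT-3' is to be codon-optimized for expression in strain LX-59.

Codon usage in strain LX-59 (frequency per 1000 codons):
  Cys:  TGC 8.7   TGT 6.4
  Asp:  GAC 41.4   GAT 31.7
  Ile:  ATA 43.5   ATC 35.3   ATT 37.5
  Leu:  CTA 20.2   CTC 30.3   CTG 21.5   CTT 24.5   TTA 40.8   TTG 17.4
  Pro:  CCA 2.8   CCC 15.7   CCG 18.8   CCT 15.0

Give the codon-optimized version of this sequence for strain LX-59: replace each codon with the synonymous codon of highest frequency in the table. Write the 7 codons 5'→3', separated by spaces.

Codon 1 (Ile): best is ATA at 43.5.
Codon 2 (Asp): best is GAC at 41.4.
Codon 3 (Leu): best is TTA at 40.8.
Codon 4 (Leu): best is TTA at 40.8.
Codon 5 (Pro): best is CCG at 18.8.
Codon 6 (Ile): best is ATA at 43.5.
Codon 7 (Cys): best is TGC at 8.7.

ATA GAC TTA TTA CCG ATA TGC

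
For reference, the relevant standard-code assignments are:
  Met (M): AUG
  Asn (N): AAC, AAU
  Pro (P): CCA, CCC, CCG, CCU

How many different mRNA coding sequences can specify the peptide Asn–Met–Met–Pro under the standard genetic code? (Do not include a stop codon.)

8

Asn: 2 codons.
Met: 1 codon.
Met: 1 codon.
Pro: 4 codons.
2 × 1 × 1 × 4 = 8.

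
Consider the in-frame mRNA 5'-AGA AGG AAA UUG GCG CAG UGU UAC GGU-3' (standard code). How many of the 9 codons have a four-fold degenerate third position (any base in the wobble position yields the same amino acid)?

Codon 1 AGA (Arg): third position 2-fold.
Codon 2 AGG (Arg): third position 2-fold.
Codon 3 AAA (Lys): third position 2-fold.
Codon 4 UUG (Leu): third position 2-fold.
Codon 5 GCG (Ala): third position 4-fold.
Codon 6 CAG (Gln): third position 2-fold.
Codon 7 UGU (Cys): third position 2-fold.
Codon 8 UAC (Tyr): third position 2-fold.
Codon 9 GGU (Gly): third position 4-fold.
Four-fold degenerate third positions: 2.

2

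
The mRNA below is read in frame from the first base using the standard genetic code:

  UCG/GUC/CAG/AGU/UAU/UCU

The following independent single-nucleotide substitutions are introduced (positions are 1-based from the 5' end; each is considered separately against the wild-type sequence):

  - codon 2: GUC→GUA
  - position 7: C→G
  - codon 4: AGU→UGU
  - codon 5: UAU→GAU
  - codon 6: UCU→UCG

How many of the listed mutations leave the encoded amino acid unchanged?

Codon 2: GUC (Val) → GUA (Val) — synonymous.
Codon 3: CAG (Gln) → GAG (Glu) — missense.
Codon 4: AGU (Ser) → UGU (Cys) — missense.
Codon 5: UAU (Tyr) → GAU (Asp) — missense.
Codon 6: UCU (Ser) → UCG (Ser) — synonymous.
Synonymous: 2 of 5.

2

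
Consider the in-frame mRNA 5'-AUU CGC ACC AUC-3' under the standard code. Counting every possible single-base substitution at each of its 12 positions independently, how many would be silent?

Codon 1 (AUU, Ile): 2 synonymous substitutions.
Codon 2 (CGC, Arg): 3 synonymous substitutions.
Codon 3 (ACC, Thr): 3 synonymous substitutions.
Codon 4 (AUC, Ile): 2 synonymous substitutions.
Total: 2 + 3 + 3 + 2 = 10.

10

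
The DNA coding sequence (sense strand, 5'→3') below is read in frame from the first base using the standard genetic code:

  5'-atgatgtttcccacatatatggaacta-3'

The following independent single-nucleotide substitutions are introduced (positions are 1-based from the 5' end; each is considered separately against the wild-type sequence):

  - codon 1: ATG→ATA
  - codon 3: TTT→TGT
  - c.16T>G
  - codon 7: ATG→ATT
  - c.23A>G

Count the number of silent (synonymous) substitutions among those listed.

Codon 1: ATG (Met) → ATA (Ile) — missense.
Codon 3: TTT (Phe) → TGT (Cys) — missense.
Codon 6: TAT (Tyr) → GAT (Asp) — missense.
Codon 7: ATG (Met) → ATT (Ile) — missense.
Codon 8: GAA (Glu) → GGA (Gly) — missense.
Synonymous: 0 of 5.

0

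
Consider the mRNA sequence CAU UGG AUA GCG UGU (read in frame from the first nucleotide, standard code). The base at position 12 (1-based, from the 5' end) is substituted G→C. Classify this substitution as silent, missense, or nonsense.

Position 12 falls in codon 4: GCG → Ala.
After the substitution the codon is GCC → Ala.
Both encode Ala, so the change is synonymous.

silent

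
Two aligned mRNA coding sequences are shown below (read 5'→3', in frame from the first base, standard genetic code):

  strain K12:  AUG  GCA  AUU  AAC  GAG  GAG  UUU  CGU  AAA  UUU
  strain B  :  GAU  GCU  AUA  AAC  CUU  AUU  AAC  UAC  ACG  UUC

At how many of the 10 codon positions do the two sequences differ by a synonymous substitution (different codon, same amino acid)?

3

Codon 1: AUG Met / GAU Asp — nonsynonymous.
Codon 2: GCA Ala / GCU Ala — synonymous.
Codon 3: AUU Ile / AUA Ile — synonymous.
Codon 4: AAC Asn / AAC Asn — identical.
Codon 5: GAG Glu / CUU Leu — nonsynonymous.
Codon 6: GAG Glu / AUU Ile — nonsynonymous.
Codon 7: UUU Phe / AAC Asn — nonsynonymous.
Codon 8: CGU Arg / UAC Tyr — nonsynonymous.
Codon 9: AAA Lys / ACG Thr — nonsynonymous.
Codon 10: UUU Phe / UUC Phe — synonymous.
Synonymous differences: 3.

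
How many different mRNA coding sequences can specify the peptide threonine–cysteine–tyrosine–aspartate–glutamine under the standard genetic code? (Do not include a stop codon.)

64

Thr: 4 codons.
Cys: 2 codons.
Tyr: 2 codons.
Asp: 2 codons.
Gln: 2 codons.
4 × 2 × 2 × 2 × 2 = 64.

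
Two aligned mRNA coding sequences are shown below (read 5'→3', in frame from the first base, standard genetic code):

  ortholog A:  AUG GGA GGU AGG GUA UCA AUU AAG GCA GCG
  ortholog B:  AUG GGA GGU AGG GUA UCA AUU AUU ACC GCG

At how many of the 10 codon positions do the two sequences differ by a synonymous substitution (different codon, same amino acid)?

0

Codon 1: AUG Met / AUG Met — identical.
Codon 2: GGA Gly / GGA Gly — identical.
Codon 3: GGU Gly / GGU Gly — identical.
Codon 4: AGG Arg / AGG Arg — identical.
Codon 5: GUA Val / GUA Val — identical.
Codon 6: UCA Ser / UCA Ser — identical.
Codon 7: AUU Ile / AUU Ile — identical.
Codon 8: AAG Lys / AUU Ile — nonsynonymous.
Codon 9: GCA Ala / ACC Thr — nonsynonymous.
Codon 10: GCG Ala / GCG Ala — identical.
Synonymous differences: 0.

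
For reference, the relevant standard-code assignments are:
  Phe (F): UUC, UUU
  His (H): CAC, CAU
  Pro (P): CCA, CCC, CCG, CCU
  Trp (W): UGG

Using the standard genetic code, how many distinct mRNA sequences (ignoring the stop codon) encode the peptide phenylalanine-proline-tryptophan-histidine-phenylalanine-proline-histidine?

256

Phe: 2 codons.
Pro: 4 codons.
Trp: 1 codon.
His: 2 codons.
Phe: 2 codons.
Pro: 4 codons.
His: 2 codons.
2 × 4 × 1 × 2 × 2 × 4 × 2 = 256.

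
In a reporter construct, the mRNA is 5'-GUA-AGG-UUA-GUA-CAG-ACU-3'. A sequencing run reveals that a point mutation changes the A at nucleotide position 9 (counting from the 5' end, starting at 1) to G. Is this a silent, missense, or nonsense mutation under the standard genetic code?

Position 9 falls in codon 3: UUA → Leu.
After the substitution the codon is UUG → Leu.
Both encode Leu, so the change is synonymous.

silent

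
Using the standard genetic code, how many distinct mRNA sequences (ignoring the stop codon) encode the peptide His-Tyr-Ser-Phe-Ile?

144

His: 2 codons.
Tyr: 2 codons.
Ser: 6 codons.
Phe: 2 codons.
Ile: 3 codons.
2 × 2 × 6 × 2 × 3 = 144.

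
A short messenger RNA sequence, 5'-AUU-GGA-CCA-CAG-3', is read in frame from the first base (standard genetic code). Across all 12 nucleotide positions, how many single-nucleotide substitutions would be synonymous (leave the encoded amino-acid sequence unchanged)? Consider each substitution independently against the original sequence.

9

Codon 1 (AUU, Ile): 2 synonymous substitutions.
Codon 2 (GGA, Gly): 3 synonymous substitutions.
Codon 3 (CCA, Pro): 3 synonymous substitutions.
Codon 4 (CAG, Gln): 1 synonymous substitution.
Total: 2 + 3 + 3 + 1 = 9.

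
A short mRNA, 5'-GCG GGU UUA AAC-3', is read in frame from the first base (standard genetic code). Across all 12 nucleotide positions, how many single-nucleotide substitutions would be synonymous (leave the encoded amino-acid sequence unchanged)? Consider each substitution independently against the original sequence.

9

Codon 1 (GCG, Ala): 3 synonymous substitutions.
Codon 2 (GGU, Gly): 3 synonymous substitutions.
Codon 3 (UUA, Leu): 2 synonymous substitutions.
Codon 4 (AAC, Asn): 1 synonymous substitution.
Total: 3 + 3 + 2 + 1 = 9.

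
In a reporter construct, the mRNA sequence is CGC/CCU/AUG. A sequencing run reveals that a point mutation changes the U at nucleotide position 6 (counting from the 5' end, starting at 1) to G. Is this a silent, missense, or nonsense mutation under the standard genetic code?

Position 6 falls in codon 2: CCU → Pro.
After the substitution the codon is CCG → Pro.
Both encode Pro, so the change is synonymous.

silent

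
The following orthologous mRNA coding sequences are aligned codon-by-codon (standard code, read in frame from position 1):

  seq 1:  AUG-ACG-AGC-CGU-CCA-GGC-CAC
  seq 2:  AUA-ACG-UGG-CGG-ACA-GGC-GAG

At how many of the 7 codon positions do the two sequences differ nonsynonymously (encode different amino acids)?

4

Codon 1: AUG Met / AUA Ile — nonsynonymous.
Codon 2: ACG Thr / ACG Thr — identical.
Codon 3: AGC Ser / UGG Trp — nonsynonymous.
Codon 4: CGU Arg / CGG Arg — synonymous.
Codon 5: CCA Pro / ACA Thr — nonsynonymous.
Codon 6: GGC Gly / GGC Gly — identical.
Codon 7: CAC His / GAG Glu — nonsynonymous.
Nonsynonymous differences: 4.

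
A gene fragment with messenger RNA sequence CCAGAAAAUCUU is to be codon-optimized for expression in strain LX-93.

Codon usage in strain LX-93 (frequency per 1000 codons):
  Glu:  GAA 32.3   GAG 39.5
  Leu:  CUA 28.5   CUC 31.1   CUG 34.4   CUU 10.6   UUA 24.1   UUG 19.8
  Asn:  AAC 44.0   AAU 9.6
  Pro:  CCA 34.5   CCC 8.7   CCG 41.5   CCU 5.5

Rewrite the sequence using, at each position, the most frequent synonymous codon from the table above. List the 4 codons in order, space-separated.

Codon 1 (Pro): best is CCG at 41.5.
Codon 2 (Glu): best is GAG at 39.5.
Codon 3 (Asn): best is AAC at 44.0.
Codon 4 (Leu): best is CUG at 34.4.

CCG GAG AAC CUG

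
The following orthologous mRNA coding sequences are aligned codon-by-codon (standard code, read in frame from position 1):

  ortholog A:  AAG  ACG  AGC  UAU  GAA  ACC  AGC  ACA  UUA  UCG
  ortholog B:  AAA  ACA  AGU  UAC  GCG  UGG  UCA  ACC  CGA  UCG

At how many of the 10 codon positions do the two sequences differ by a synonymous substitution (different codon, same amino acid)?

6

Codon 1: AAG Lys / AAA Lys — synonymous.
Codon 2: ACG Thr / ACA Thr — synonymous.
Codon 3: AGC Ser / AGU Ser — synonymous.
Codon 4: UAU Tyr / UAC Tyr — synonymous.
Codon 5: GAA Glu / GCG Ala — nonsynonymous.
Codon 6: ACC Thr / UGG Trp — nonsynonymous.
Codon 7: AGC Ser / UCA Ser — synonymous.
Codon 8: ACA Thr / ACC Thr — synonymous.
Codon 9: UUA Leu / CGA Arg — nonsynonymous.
Codon 10: UCG Ser / UCG Ser — identical.
Synonymous differences: 6.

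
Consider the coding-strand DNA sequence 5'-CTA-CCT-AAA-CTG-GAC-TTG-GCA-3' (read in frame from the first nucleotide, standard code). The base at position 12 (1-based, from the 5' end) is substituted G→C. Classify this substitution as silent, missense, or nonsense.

Position 12 falls in codon 4: CTG → Leu.
After the substitution the codon is CTC → Leu.
Both encode Leu, so the change is synonymous.

silent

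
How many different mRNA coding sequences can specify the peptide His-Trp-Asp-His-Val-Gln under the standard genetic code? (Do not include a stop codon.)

64

His: 2 codons.
Trp: 1 codon.
Asp: 2 codons.
His: 2 codons.
Val: 4 codons.
Gln: 2 codons.
2 × 1 × 2 × 2 × 4 × 2 = 64.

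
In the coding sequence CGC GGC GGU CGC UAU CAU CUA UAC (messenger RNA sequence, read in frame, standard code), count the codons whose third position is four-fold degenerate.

Codon 1 CGC (Arg): third position 4-fold.
Codon 2 GGC (Gly): third position 4-fold.
Codon 3 GGU (Gly): third position 4-fold.
Codon 4 CGC (Arg): third position 4-fold.
Codon 5 UAU (Tyr): third position 2-fold.
Codon 6 CAU (His): third position 2-fold.
Codon 7 CUA (Leu): third position 4-fold.
Codon 8 UAC (Tyr): third position 2-fold.
Four-fold degenerate third positions: 5.

5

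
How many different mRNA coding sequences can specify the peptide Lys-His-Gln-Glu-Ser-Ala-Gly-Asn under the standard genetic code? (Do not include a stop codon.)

3072

Lys: 2 codons.
His: 2 codons.
Gln: 2 codons.
Glu: 2 codons.
Ser: 6 codons.
Ala: 4 codons.
Gly: 4 codons.
Asn: 2 codons.
2 × 2 × 2 × 2 × 6 × 4 × 4 × 2 = 3072.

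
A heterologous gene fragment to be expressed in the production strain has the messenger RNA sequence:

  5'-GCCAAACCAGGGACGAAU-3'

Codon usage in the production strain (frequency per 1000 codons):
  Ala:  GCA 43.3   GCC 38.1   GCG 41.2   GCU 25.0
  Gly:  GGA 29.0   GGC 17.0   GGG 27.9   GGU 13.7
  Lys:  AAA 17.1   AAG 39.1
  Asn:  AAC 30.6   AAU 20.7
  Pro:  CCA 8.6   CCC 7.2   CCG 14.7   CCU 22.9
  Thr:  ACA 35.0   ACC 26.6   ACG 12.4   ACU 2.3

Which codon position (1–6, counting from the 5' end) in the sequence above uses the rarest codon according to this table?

3

Codon 1 GCC (Ala): 38.1 per 1000.
Codon 2 AAA (Lys): 17.1 per 1000.
Codon 3 CCA (Pro): 8.6 per 1000.
Codon 4 GGG (Gly): 27.9 per 1000.
Codon 5 ACG (Thr): 12.4 per 1000.
Codon 6 AAU (Asn): 20.7 per 1000.
Lowest frequency is 8.6 at codon 3.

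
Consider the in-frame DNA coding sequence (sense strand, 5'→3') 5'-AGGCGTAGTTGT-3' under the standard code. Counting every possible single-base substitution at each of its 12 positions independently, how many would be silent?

7

Codon 1 (AGG, Arg): 2 synonymous substitutions.
Codon 2 (CGT, Arg): 3 synonymous substitutions.
Codon 3 (AGT, Ser): 1 synonymous substitution.
Codon 4 (TGT, Cys): 1 synonymous substitution.
Total: 2 + 3 + 1 + 1 = 7.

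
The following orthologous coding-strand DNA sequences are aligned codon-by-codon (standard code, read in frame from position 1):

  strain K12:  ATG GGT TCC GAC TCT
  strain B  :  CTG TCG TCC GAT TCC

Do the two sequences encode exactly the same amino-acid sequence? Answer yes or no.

Codon 1: ATG Met / CTG Leu — nonsynonymous.
Codon 2: GGT Gly / TCG Ser — nonsynonymous.
Codon 3: TCC Ser / TCC Ser — identical.
Codon 4: GAC Asp / GAT Asp — synonymous.
Codon 5: TCT Ser / TCC Ser — synonymous.
Nonsynonymous differences: 2 → different protein.

no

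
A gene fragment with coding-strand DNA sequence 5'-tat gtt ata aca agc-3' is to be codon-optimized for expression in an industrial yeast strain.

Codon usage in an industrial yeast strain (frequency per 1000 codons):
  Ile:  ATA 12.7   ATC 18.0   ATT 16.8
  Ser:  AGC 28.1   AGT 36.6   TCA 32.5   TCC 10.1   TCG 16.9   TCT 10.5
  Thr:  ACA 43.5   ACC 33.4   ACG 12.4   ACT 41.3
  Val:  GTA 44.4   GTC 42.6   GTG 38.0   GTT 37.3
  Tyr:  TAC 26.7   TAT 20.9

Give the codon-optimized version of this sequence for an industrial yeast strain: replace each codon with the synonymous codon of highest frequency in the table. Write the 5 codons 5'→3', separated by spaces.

Codon 1 (Tyr): best is TAC at 26.7.
Codon 2 (Val): best is GTA at 44.4.
Codon 3 (Ile): best is ATC at 18.0.
Codon 4 (Thr): best is ACA at 43.5.
Codon 5 (Ser): best is AGT at 36.6.

TAC GTA ATC ACA AGT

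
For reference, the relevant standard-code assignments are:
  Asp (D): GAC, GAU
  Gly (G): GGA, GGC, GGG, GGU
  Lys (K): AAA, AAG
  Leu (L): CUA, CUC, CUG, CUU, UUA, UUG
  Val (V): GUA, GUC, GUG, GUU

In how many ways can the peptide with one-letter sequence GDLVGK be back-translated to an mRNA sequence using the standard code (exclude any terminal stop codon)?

Gly: 4 codons.
Asp: 2 codons.
Leu: 6 codons.
Val: 4 codons.
Gly: 4 codons.
Lys: 2 codons.
4 × 2 × 6 × 4 × 4 × 2 = 1536.

1536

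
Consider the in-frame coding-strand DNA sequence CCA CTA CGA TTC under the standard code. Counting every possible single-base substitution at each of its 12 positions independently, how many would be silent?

Codon 1 (CCA, Pro): 3 synonymous substitutions.
Codon 2 (CTA, Leu): 4 synonymous substitutions.
Codon 3 (CGA, Arg): 4 synonymous substitutions.
Codon 4 (TTC, Phe): 1 synonymous substitution.
Total: 3 + 4 + 4 + 1 = 12.

12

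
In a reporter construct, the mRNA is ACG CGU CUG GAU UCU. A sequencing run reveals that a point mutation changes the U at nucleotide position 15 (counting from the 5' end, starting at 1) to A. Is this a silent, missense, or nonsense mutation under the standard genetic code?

Position 15 falls in codon 5: UCU → Ser.
After the substitution the codon is UCA → Ser.
Both encode Ser, so the change is synonymous.

silent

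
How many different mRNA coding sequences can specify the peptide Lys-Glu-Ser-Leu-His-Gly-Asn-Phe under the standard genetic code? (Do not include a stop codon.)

4608

Lys: 2 codons.
Glu: 2 codons.
Ser: 6 codons.
Leu: 6 codons.
His: 2 codons.
Gly: 4 codons.
Asn: 2 codons.
Phe: 2 codons.
2 × 2 × 6 × 6 × 2 × 4 × 2 × 2 = 4608.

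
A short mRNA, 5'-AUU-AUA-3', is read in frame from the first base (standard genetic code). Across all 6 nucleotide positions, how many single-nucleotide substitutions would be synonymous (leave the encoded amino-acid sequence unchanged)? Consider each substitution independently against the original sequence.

Codon 1 (AUU, Ile): 2 synonymous substitutions.
Codon 2 (AUA, Ile): 2 synonymous substitutions.
Total: 2 + 2 = 4.

4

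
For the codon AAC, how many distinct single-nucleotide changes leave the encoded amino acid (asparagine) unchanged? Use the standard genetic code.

1

Position 1: none → 0 synonymous.
Position 2: none → 0 synonymous.
Position 3: AAT → 1 synonymous.
Total: 0 + 0 + 1 = 1.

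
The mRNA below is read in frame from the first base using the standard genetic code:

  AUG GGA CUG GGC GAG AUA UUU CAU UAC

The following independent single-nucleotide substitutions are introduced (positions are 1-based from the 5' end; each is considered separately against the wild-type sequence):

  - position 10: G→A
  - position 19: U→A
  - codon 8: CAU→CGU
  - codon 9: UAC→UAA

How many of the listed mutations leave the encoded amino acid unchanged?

Codon 4: GGC (Gly) → AGC (Ser) — missense.
Codon 7: UUU (Phe) → AUU (Ile) — missense.
Codon 8: CAU (His) → CGU (Arg) — missense.
Codon 9: UAC (Tyr) → UAA (Stop) — nonsense.
Synonymous: 0 of 4.

0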